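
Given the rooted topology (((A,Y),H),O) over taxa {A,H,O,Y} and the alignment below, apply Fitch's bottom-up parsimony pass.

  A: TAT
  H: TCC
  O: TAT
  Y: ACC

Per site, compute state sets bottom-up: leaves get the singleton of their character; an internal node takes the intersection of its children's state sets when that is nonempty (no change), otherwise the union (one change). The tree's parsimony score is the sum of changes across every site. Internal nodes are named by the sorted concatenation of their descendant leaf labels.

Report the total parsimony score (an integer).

5

[col 0] AY: children A:{T}, Y:{A} ∪→ {A,T}; cost 1
[col 0] AHY: children AY:{A,T}, H:{T} ∩→ {T}; cost 0
[col 0] AHOY: children AHY:{T}, O:{T} ∩→ {T}; cost 0
[col 1] AY: children A:{A}, Y:{C} ∪→ {A,C}; cost 1
[col 1] AHY: children AY:{A,C}, H:{C} ∩→ {C}; cost 0
[col 1] AHOY: children AHY:{C}, O:{A} ∪→ {A,C}; cost 1
[col 2] AY: children A:{T}, Y:{C} ∪→ {C,T}; cost 1
[col 2] AHY: children AY:{C,T}, H:{C} ∩→ {C}; cost 0
[col 2] AHOY: children AHY:{C}, O:{T} ∪→ {C,T}; cost 1
per-site changes: [1, 2, 2]; total = 5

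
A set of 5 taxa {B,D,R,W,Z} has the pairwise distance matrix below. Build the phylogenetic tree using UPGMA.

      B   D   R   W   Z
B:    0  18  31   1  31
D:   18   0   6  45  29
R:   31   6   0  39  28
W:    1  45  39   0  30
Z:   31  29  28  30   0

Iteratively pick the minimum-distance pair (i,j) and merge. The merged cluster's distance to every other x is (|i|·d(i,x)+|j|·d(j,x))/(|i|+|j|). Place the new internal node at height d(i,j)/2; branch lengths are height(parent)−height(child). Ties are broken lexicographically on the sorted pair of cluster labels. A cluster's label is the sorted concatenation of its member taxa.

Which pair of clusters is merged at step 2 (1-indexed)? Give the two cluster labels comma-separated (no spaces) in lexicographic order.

D,R

iteration 1: select B,W (d=1); attach at lengths (1/2, 1/2); label the merged cluster BW
  updated: d(BW,D)=63/2, d(BW,R)=35, d(BW,Z)=61/2
iteration 2: select D,R (d=6); attach at lengths (3, 3); label the merged cluster DR
  updated: d(BW,DR)=133/4, d(DR,Z)=57/2
iteration 3: select DR,Z (d=57/2); attach at lengths (45/4, 57/4); label the merged cluster DRZ
  updated: d(BW,DRZ)=97/3
iteration 4: select BW,DRZ (d=97/3); attach at lengths (47/3, 23/12); label the merged cluster BDRWZ
final tree: ((B:1/2,W:1/2):47/3,((D:3,R:3):45/4,Z:57/4):23/12)
total length: 601/12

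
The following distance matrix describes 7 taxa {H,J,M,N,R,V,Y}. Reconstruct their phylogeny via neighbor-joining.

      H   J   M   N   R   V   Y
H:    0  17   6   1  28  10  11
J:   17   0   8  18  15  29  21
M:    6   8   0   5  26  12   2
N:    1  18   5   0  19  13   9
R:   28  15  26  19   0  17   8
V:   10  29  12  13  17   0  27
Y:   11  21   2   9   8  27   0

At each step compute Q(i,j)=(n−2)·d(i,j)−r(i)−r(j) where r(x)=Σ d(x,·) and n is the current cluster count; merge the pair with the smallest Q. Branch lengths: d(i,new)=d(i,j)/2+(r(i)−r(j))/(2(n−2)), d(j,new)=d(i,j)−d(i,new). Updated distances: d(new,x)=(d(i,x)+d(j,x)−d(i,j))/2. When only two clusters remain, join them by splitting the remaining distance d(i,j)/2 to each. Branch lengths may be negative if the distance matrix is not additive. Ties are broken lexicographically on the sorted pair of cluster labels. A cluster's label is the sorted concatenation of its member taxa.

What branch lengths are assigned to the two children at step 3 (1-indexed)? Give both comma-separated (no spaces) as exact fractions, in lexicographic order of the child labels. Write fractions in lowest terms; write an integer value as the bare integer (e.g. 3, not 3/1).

21/8,-5/8

iteration 1: select R,Y (d=8, Q=-151); attach at lengths (15/2, 1/2); label the merged cluster RY
  updated: d(H,RY)=31/2, d(J,RY)=14, d(M,RY)=10, d(N,RY)=10, d(RY,V)=18
iteration 2: select J,RY (d=14, Q=-195/2); attach at lengths (149/16, 75/16); label the merged cluster JRY
  updated: d(H,JRY)=37/4, d(JRY,M)=2, d(JRY,N)=7, d(JRY,V)=33/2
iteration 3: select JRY,M (d=2, Q=-215/4); attach at lengths (21/8, -5/8); label the merged cluster JMRY
  updated: d(H,JMRY)=53/8, d(JMRY,N)=5, d(JMRY,V)=53/4
iteration 4: select H,N (d=1, Q=-277/8); attach at lengths (5/32, 27/32); label the merged cluster HN
  updated: d(HN,JMRY)=85/16, d(HN,V)=11
iteration 5: select HN,JMRY (d=85/16, Q=-473/16); attach at lengths (49/32, 121/32); label the merged cluster HJMNRY
  updated: d(HJMNRY,V)=303/32
iteration 6: select HJMNRY,V (d=303/32); attach at lengths (303/64, 303/64); label the merged cluster HJMNRVY
final tree: (((H:5/32,N:27/32):49/32,((J:149/16,(R:15/2,Y:1/2):75/16):21/8,M:-5/8):121/32):303/64,V:303/64)
total length: 1273/32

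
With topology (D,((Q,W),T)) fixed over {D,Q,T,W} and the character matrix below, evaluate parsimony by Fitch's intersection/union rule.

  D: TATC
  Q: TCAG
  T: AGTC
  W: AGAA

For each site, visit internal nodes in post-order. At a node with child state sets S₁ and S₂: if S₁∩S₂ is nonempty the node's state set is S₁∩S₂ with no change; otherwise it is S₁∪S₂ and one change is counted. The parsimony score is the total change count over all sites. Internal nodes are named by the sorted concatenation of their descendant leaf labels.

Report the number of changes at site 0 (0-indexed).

[col 0] QW: children Q:{T}, W:{A} ∪→ {A,T}; cost 1
[col 0] QTW: children QW:{A,T}, T:{A} ∩→ {A}; cost 0
[col 0] DQTW: children D:{T}, QTW:{A} ∪→ {A,T}; cost 1
[col 1] QW: children Q:{C}, W:{G} ∪→ {C,G}; cost 1
[col 1] QTW: children QW:{C,G}, T:{G} ∩→ {G}; cost 0
[col 1] DQTW: children D:{A}, QTW:{G} ∪→ {A,G}; cost 1
[col 2] QW: children Q:{A}, W:{A} ∩→ {A}; cost 0
[col 2] QTW: children QW:{A}, T:{T} ∪→ {A,T}; cost 1
[col 2] DQTW: children D:{T}, QTW:{A,T} ∩→ {T}; cost 0
[col 3] QW: children Q:{G}, W:{A} ∪→ {A,G}; cost 1
[col 3] QTW: children QW:{A,G}, T:{C} ∪→ {A,C,G}; cost 1
[col 3] DQTW: children D:{C}, QTW:{A,C,G} ∩→ {C}; cost 0
per-site changes: [2, 2, 1, 2]; total = 7

2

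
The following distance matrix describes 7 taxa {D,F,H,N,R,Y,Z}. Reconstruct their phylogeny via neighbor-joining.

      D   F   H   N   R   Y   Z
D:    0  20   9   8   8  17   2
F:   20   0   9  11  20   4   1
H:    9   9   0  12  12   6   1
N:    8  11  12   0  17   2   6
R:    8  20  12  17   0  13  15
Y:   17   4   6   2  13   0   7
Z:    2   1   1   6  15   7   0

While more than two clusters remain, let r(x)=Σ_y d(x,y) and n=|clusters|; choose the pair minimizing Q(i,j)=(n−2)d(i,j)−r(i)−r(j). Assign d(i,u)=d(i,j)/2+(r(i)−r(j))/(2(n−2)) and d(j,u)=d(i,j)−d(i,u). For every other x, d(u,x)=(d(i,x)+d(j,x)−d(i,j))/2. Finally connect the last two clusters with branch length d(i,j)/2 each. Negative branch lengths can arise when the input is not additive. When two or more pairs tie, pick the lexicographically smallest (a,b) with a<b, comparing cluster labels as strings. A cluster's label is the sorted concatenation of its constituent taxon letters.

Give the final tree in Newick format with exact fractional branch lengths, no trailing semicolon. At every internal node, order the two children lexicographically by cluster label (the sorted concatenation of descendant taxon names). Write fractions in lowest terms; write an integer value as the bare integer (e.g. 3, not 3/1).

iteration 1: select D,R (d=8, Q=-109); attach at lengths (19/10, 61/10); label the merged cluster DR
  updated: d(DR,F)=16, d(DR,H)=13/2, d(DR,N)=17/2, d(DR,Y)=11, d(DR,Z)=9/2
iteration 2: select N,Y (d=2, Q=-123/2); attach at lengths (35/16, -3/16); label the merged cluster NY
  updated: d(DR,NY)=35/4, d(F,NY)=13/2, d(H,NY)=8, d(NY,Z)=11/2
iteration 3: select F,NY (d=13/2, Q=-167/4); attach at lengths (31/8, 21/8); label the merged cluster FNY
  updated: d(DR,FNY)=73/8, d(FNY,H)=21/4, d(FNY,Z)=0
iteration 4: select DR,H (d=13/2, Q=-159/8); attach at lengths (163/32, 45/32); label the merged cluster DHR
  updated: d(DHR,FNY)=63/16, d(DHR,Z)=-1/2
iteration 5: select DHR,FNY (d=63/16, Q=-55/16); attach at lengths (55/32, 71/32); label the merged cluster DFHNRY
  updated: d(DFHNRY,Z)=-71/32
iteration 6: select DFHNRY,Z (d=-71/32); attach at lengths (-71/64, -71/64); label the merged cluster DFHNRYZ
final tree: ((((D:19/10,R:61/10):163/32,H:45/32):55/32,(F:31/8,(N:35/16,Y:-3/16):21/8):71/32):-71/64,Z:-71/64)
total length: 791/32

((((D:19/10,R:61/10):163/32,H:45/32):55/32,(F:31/8,(N:35/16,Y:-3/16):21/8):71/32):-71/64,Z:-71/64)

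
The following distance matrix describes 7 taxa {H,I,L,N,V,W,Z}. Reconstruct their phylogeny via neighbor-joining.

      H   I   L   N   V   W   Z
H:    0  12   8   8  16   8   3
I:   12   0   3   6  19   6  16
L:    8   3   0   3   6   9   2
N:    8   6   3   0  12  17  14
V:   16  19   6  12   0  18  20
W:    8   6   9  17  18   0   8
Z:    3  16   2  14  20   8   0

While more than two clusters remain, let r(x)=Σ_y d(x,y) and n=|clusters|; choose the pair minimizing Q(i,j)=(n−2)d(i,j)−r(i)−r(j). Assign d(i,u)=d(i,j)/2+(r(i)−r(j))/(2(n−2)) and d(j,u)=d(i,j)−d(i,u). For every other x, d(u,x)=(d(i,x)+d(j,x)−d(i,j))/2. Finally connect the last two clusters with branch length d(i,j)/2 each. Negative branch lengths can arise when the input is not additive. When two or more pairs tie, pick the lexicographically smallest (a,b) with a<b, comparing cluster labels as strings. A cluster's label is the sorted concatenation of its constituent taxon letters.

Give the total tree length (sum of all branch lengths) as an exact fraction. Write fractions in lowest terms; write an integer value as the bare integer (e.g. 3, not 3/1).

225/8

1. join H+Z (d=3, Q=-103) ⇒ HZ; edges |H|=7/10, |Z|=23/10
  updated: d(HZ,I)=25/2, d(HZ,L)=7/2, d(HZ,N)=19/2, d(HZ,V)=33/2, d(HZ,W)=13/2
2. join HZ+W (d=13/2, Q=-79) ⇒ HWZ; edges |HZ|=9/4, |W|=17/4
  updated: d(HWZ,I)=6, d(HWZ,L)=3, d(HWZ,N)=10, d(HWZ,V)=14
3. join HWZ+I (d=6, Q=-49) ⇒ HIWZ; edges |HWZ|=17/6, |I|=19/6
  updated: d(HIWZ,L)=0, d(HIWZ,N)=5, d(HIWZ,V)=27/2
4. join HIWZ+N (d=5, Q=-57/2) ⇒ HINWZ; edges |HIWZ|=17/8, |N|=23/8
  updated: d(HINWZ,L)=-1, d(HINWZ,V)=41/4
5. join HINWZ+L (d=-1, Q=-61/4) ⇒ HILNWZ; edges |HINWZ|=13/8, |L|=-21/8
  updated: d(HILNWZ,V)=69/8
6. join HILNWZ+V (d=69/8) ⇒ HILNVWZ; edges |HILNWZ|=69/16, |V|=69/16
final tree: ((((((H:7/10,Z:23/10):9/4,W:17/4):17/6,I:19/6):17/8,N:23/8):13/8,L:-21/8):69/16,V:69/16)
total length: 225/8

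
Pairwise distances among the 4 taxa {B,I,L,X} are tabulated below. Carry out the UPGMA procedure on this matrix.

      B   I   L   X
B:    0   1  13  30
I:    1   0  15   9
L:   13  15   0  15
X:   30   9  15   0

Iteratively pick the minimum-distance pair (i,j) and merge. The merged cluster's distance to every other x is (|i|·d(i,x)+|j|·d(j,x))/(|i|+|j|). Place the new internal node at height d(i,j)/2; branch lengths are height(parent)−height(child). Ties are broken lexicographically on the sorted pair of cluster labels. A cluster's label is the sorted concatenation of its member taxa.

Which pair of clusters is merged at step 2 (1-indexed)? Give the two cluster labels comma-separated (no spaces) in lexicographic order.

step 1: merge (B,I) at d=1; branch lengths B→1/2, I→1/2; new cluster BI
  updated: d(BI,L)=14, d(BI,X)=39/2
step 2: merge (BI,L) at d=14; branch lengths BI→13/2, L→7; new cluster BIL
  updated: d(BIL,X)=18
step 3: merge (BIL,X) at d=18; branch lengths BIL→2, X→9; new cluster BILX
final tree: (((B:1/2,I:1/2):13/2,L:7):2,X:9)
total length: 51/2

BI,L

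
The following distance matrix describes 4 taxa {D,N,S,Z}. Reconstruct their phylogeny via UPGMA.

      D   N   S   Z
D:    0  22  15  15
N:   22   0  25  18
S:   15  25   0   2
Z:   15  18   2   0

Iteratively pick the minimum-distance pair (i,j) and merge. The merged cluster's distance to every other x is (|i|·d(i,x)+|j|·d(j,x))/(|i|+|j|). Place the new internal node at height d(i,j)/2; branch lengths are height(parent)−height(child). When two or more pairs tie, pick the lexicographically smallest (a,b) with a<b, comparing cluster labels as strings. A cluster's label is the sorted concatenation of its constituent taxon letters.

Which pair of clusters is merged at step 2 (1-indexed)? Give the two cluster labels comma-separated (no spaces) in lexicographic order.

1. join S+Z (d=2) ⇒ SZ; edges |S|=1, |Z|=1
  updated: d(D,SZ)=15, d(N,SZ)=43/2
2. join D+SZ (d=15) ⇒ DSZ; edges |D|=15/2, |SZ|=13/2
  updated: d(DSZ,N)=65/3
3. join DSZ+N (d=65/3) ⇒ DNSZ; edges |DSZ|=10/3, |N|=65/6
final tree: ((D:15/2,(S:1,Z:1):13/2):10/3,N:65/6)
total length: 181/6

D,SZ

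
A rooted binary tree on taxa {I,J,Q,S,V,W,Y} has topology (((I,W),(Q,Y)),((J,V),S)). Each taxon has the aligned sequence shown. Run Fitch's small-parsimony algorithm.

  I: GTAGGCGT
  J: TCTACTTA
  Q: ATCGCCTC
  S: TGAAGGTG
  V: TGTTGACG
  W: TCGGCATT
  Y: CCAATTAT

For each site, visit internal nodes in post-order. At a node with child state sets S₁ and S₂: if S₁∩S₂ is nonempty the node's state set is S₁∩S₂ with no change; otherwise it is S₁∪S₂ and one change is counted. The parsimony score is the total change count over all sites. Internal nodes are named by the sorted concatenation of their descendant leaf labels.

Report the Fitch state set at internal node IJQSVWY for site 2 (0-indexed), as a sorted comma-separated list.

IW@0: {G} ∪ {T} = {G,T} (union, +1)
QY@0: {A} ∪ {C} = {A,C} (union, +1)
IQWY@0: {G,T} ∪ {A,C} = {A,C,G,T} (union, +1)
JV@0: {T} ∩ {T} = {T} (intersection, +0)
JSV@0: {T} ∩ {T} = {T} (intersection, +0)
IJQSVWY@0: {A,C,G,T} ∩ {T} = {T} (intersection, +0)
IW@1: {T} ∪ {C} = {C,T} (union, +1)
QY@1: {T} ∪ {C} = {C,T} (union, +1)
IQWY@1: {C,T} ∩ {C,T} = {C,T} (intersection, +0)
JV@1: {C} ∪ {G} = {C,G} (union, +1)
JSV@1: {C,G} ∩ {G} = {G} (intersection, +0)
IJQSVWY@1: {C,T} ∪ {G} = {C,G,T} (union, +1)
IW@2: {A} ∪ {G} = {A,G} (union, +1)
QY@2: {C} ∪ {A} = {A,C} (union, +1)
IQWY@2: {A,G} ∩ {A,C} = {A} (intersection, +0)
JV@2: {T} ∩ {T} = {T} (intersection, +0)
JSV@2: {T} ∪ {A} = {A,T} (union, +1)
IJQSVWY@2: {A} ∩ {A,T} = {A} (intersection, +0)
IW@3: {G} ∩ {G} = {G} (intersection, +0)
QY@3: {G} ∪ {A} = {A,G} (union, +1)
IQWY@3: {G} ∩ {A,G} = {G} (intersection, +0)
JV@3: {A} ∪ {T} = {A,T} (union, +1)
JSV@3: {A,T} ∩ {A} = {A} (intersection, +0)
IJQSVWY@3: {G} ∪ {A} = {A,G} (union, +1)
IW@4: {G} ∪ {C} = {C,G} (union, +1)
QY@4: {C} ∪ {T} = {C,T} (union, +1)
IQWY@4: {C,G} ∩ {C,T} = {C} (intersection, +0)
JV@4: {C} ∪ {G} = {C,G} (union, +1)
JSV@4: {C,G} ∩ {G} = {G} (intersection, +0)
IJQSVWY@4: {C} ∪ {G} = {C,G} (union, +1)
IW@5: {C} ∪ {A} = {A,C} (union, +1)
QY@5: {C} ∪ {T} = {C,T} (union, +1)
IQWY@5: {A,C} ∩ {C,T} = {C} (intersection, +0)
JV@5: {T} ∪ {A} = {A,T} (union, +1)
JSV@5: {A,T} ∪ {G} = {A,G,T} (union, +1)
IJQSVWY@5: {C} ∪ {A,G,T} = {A,C,G,T} (union, +1)
IW@6: {G} ∪ {T} = {G,T} (union, +1)
QY@6: {T} ∪ {A} = {A,T} (union, +1)
IQWY@6: {G,T} ∩ {A,T} = {T} (intersection, +0)
JV@6: {T} ∪ {C} = {C,T} (union, +1)
JSV@6: {C,T} ∩ {T} = {T} (intersection, +0)
IJQSVWY@6: {T} ∩ {T} = {T} (intersection, +0)
IW@7: {T} ∩ {T} = {T} (intersection, +0)
QY@7: {C} ∪ {T} = {C,T} (union, +1)
IQWY@7: {T} ∩ {C,T} = {T} (intersection, +0)
JV@7: {A} ∪ {G} = {A,G} (union, +1)
JSV@7: {A,G} ∩ {G} = {G} (intersection, +0)
IJQSVWY@7: {T} ∪ {G} = {G,T} (union, +1)
per-site changes: [3, 4, 3, 3, 4, 5, 3, 3]; total = 28

A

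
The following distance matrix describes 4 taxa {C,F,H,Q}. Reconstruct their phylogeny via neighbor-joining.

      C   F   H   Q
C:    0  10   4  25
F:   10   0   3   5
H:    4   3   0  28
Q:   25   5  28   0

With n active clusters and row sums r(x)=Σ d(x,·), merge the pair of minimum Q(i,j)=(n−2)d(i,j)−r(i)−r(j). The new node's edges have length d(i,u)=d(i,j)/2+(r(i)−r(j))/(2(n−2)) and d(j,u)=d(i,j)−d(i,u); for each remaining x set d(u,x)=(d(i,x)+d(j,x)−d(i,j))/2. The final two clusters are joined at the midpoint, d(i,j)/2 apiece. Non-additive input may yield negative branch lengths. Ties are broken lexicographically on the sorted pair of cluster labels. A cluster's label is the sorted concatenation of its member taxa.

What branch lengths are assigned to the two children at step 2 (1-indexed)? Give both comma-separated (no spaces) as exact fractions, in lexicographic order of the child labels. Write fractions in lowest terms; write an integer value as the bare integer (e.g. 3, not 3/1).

12,-15/2

iteration 1: select C,H (d=4, Q=-66); attach at lengths (3, 1); label the merged cluster CH
  updated: d(CH,F)=9/2, d(CH,Q)=49/2
iteration 2: select CH,F (d=9/2, Q=-34); attach at lengths (12, -15/2); label the merged cluster CFH
  updated: d(CFH,Q)=25/2
iteration 3: select CFH,Q (d=25/2); attach at lengths (25/4, 25/4); label the merged cluster CFHQ
final tree: (((C:3,H:1):12,F:-15/2):25/4,Q:25/4)
total length: 21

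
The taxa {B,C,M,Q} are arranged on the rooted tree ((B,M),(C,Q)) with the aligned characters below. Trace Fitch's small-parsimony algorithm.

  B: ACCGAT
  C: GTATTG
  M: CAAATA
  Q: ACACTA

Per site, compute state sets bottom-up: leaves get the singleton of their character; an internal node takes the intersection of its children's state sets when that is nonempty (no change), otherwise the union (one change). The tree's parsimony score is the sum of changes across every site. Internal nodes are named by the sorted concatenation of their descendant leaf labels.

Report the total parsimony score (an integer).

11

BM@0: {A} ∪ {C} = {A,C} (union, +1)
CQ@0: {G} ∪ {A} = {A,G} (union, +1)
BCMQ@0: {A,C} ∩ {A,G} = {A} (intersection, +0)
BM@1: {C} ∪ {A} = {A,C} (union, +1)
CQ@1: {T} ∪ {C} = {C,T} (union, +1)
BCMQ@1: {A,C} ∩ {C,T} = {C} (intersection, +0)
BM@2: {C} ∪ {A} = {A,C} (union, +1)
CQ@2: {A} ∩ {A} = {A} (intersection, +0)
BCMQ@2: {A,C} ∩ {A} = {A} (intersection, +0)
BM@3: {G} ∪ {A} = {A,G} (union, +1)
CQ@3: {T} ∪ {C} = {C,T} (union, +1)
BCMQ@3: {A,G} ∪ {C,T} = {A,C,G,T} (union, +1)
BM@4: {A} ∪ {T} = {A,T} (union, +1)
CQ@4: {T} ∩ {T} = {T} (intersection, +0)
BCMQ@4: {A,T} ∩ {T} = {T} (intersection, +0)
BM@5: {T} ∪ {A} = {A,T} (union, +1)
CQ@5: {G} ∪ {A} = {A,G} (union, +1)
BCMQ@5: {A,T} ∩ {A,G} = {A} (intersection, +0)
per-site changes: [2, 2, 1, 3, 1, 2]; total = 11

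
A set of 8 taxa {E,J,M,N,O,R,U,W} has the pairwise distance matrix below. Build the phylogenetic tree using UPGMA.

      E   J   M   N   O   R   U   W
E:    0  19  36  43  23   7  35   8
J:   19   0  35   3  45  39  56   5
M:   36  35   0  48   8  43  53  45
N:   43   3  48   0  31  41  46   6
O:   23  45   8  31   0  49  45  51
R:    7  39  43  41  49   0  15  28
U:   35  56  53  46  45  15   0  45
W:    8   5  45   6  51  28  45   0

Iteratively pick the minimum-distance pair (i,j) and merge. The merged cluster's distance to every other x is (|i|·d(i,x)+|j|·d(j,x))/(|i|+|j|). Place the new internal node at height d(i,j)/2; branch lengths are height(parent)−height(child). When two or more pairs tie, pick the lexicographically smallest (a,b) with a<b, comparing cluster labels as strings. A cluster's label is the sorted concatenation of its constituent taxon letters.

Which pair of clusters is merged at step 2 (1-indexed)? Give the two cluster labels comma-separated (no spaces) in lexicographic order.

JN,W

iteration 1: select J,N (d=3); attach at lengths (3/2, 3/2); label the merged cluster JN
  updated: d(E,JN)=31, d(JN,M)=83/2, d(JN,O)=38, d(JN,R)=40, d(JN,U)=51, d(JN,W)=11/2
iteration 2: select JN,W (d=11/2); attach at lengths (5/4, 11/4); label the merged cluster JNW
  updated: d(E,JNW)=70/3, d(JNW,M)=128/3, d(JNW,O)=127/3, d(JNW,R)=36, d(JNW,U)=49
iteration 3: select E,R (d=7); attach at lengths (7/2, 7/2); label the merged cluster ER
  updated: d(ER,JNW)=89/3, d(ER,M)=79/2, d(ER,O)=36, d(ER,U)=25
iteration 4: select M,O (d=8); attach at lengths (4, 4); label the merged cluster MO
  updated: d(ER,MO)=151/4, d(JNW,MO)=85/2, d(MO,U)=49
iteration 5: select ER,U (d=25); attach at lengths (9, 25/2); label the merged cluster ERU
  updated: d(ERU,JNW)=325/9, d(ERU,MO)=83/2
iteration 6: select ERU,JNW (d=325/9); attach at lengths (50/9, 551/36); label the merged cluster EJNRUW
  updated: d(EJNRUW,MO)=42
iteration 7: select EJNRUW,MO (d=42); attach at lengths (53/18, 17); label the merged cluster EJMNORUW
final tree: ((((E:7/2,R:7/2):9,U:25/2):50/9,((J:3/2,N:3/2):5/4,W:11/4):551/36):53/18,(M:4,O:4):17)
total length: 3035/36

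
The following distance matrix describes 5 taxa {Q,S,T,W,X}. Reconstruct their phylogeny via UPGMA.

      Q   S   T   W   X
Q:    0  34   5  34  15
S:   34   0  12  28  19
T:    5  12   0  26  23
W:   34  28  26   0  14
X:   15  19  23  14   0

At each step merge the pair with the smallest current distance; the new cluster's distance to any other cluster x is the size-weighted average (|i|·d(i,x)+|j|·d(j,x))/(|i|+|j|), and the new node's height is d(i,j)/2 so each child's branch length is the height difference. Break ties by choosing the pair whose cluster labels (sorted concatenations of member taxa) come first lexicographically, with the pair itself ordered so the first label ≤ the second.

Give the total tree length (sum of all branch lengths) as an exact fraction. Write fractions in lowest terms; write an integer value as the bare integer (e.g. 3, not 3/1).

271/6

step 1: merge (Q,T) at d=5; branch lengths Q→5/2, T→5/2; new cluster QT
  updated: d(QT,S)=23, d(QT,W)=30, d(QT,X)=19
step 2: merge (W,X) at d=14; branch lengths W→7, X→7; new cluster WX
  updated: d(QT,WX)=49/2, d(S,WX)=47/2
step 3: merge (QT,S) at d=23; branch lengths QT→9, S→23/2; new cluster QST
  updated: d(QST,WX)=145/6
step 4: merge (QST,WX) at d=145/6; branch lengths QST→7/12, WX→61/12; new cluster QSTWX
final tree: (((Q:5/2,T:5/2):9,S:23/2):7/12,(W:7,X:7):61/12)
total length: 271/6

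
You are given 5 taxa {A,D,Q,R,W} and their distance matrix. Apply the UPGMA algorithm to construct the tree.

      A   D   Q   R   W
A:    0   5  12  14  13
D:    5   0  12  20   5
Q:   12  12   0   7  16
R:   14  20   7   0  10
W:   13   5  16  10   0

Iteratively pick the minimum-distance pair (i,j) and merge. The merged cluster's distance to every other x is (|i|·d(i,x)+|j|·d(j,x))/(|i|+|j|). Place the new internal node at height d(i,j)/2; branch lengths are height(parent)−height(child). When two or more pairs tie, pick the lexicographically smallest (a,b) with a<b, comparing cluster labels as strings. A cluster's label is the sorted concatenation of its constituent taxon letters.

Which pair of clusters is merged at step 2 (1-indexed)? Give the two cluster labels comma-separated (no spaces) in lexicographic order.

Q,R

step 1: merge (A,D) at d=5; branch lengths A→5/2, D→5/2; new cluster AD
  updated: d(AD,Q)=12, d(AD,R)=17, d(AD,W)=9
step 2: merge (Q,R) at d=7; branch lengths Q→7/2, R→7/2; new cluster QR
  updated: d(AD,QR)=29/2, d(QR,W)=13
step 3: merge (AD,W) at d=9; branch lengths AD→2, W→9/2; new cluster ADW
  updated: d(ADW,QR)=14
step 4: merge (ADW,QR) at d=14; branch lengths ADW→5/2, QR→7/2; new cluster ADQRW
final tree: (((A:5/2,D:5/2):2,W:9/2):5/2,(Q:7/2,R:7/2):7/2)
total length: 49/2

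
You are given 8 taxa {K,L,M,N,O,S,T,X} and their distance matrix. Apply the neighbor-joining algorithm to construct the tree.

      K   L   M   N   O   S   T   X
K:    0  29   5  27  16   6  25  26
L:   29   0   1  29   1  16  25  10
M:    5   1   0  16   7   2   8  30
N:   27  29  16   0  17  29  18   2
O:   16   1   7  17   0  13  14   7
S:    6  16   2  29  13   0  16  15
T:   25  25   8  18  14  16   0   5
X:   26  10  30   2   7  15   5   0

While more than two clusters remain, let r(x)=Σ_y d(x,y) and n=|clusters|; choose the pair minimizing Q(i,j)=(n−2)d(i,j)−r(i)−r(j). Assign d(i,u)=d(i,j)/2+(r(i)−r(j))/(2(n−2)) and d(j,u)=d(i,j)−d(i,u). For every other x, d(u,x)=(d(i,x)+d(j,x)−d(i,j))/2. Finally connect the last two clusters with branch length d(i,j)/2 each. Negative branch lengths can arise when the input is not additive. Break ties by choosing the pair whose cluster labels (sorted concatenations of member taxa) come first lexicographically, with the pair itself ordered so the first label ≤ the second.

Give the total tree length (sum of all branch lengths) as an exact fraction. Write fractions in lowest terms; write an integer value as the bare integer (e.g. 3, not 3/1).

1149/32

1. join N+X (d=2, Q=-221) ⇒ NX; edges |N|=55/12, |X|=-31/12
  updated: d(K,NX)=51/2, d(L,NX)=37/2, d(M,NX)=22, d(NX,O)=11, d(NX,S)=21, d(NX,T)=21/2
2. join NX+T (d=21/2, Q=-309/2) ⇒ NTX; edges |NX|=25/4, |T|=17/4
  updated: d(K,NTX)=20, d(L,NTX)=33/2, d(M,NTX)=39/4, d(NTX,O)=29/4, d(NTX,S)=53/4
3. join L+O (d=1, Q=-415/4) ⇒ LO; edges |L|=93/32, |O|=-61/32
  updated: d(K,LO)=22, d(LO,M)=7/2, d(LO,NTX)=91/8, d(LO,S)=14
4. join LO+NTX (d=91/8, Q=-569/8) ⇒ LNOTX; edges |LO|=245/48, |NTX|=301/48
  updated: d(K,LNOTX)=245/16, d(LNOTX,M)=15/16, d(LNOTX,S)=127/16
5. join K+S (d=6, Q=-121/4) ⇒ KS; edges |K|=179/32, |S|=13/32
  updated: d(KS,LNOTX)=69/8, d(KS,M)=1/2
6. join KS+LNOTX (d=69/8, Q=-161/16) ⇒ KLNOSTX; edges |KS|=131/32, |LNOTX|=145/32
  updated: d(KLNOSTX,M)=-115/32
7. join KLNOSTX+M (d=-115/32) ⇒ KLMNOSTX; edges |KLNOSTX|=-115/64, |M|=-115/64
final tree: (((K:179/32,S:13/32):131/32,((L:93/32,O:-61/32):245/48,((N:55/12,X:-31/12):25/4,T:17/4):301/48):145/32):-115/64,M:-115/64)
total length: 1149/32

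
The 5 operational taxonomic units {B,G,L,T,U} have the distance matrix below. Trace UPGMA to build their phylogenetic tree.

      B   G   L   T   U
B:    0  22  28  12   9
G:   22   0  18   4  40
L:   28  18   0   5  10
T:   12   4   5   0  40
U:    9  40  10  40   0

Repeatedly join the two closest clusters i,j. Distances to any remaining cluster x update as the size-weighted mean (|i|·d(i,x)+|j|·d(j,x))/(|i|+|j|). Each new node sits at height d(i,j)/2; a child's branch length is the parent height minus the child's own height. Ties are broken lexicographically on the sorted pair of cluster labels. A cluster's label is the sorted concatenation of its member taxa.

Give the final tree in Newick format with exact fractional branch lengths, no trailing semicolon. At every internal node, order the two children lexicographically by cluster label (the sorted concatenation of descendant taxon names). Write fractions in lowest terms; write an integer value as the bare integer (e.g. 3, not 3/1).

iteration 1: select G,T (d=4); attach at lengths (2, 2); label the merged cluster GT
  updated: d(B,GT)=17, d(GT,L)=23/2, d(GT,U)=40
iteration 2: select B,U (d=9); attach at lengths (9/2, 9/2); label the merged cluster BU
  updated: d(BU,GT)=57/2, d(BU,L)=19
iteration 3: select GT,L (d=23/2); attach at lengths (15/4, 23/4); label the merged cluster GLT
  updated: d(BU,GLT)=76/3
iteration 4: select BU,GLT (d=76/3); attach at lengths (49/6, 83/12); label the merged cluster BGLTU
final tree: ((B:9/2,U:9/2):49/6,((G:2,T:2):15/4,L:23/4):83/12)
total length: 451/12

((B:9/2,U:9/2):49/6,((G:2,T:2):15/4,L:23/4):83/12)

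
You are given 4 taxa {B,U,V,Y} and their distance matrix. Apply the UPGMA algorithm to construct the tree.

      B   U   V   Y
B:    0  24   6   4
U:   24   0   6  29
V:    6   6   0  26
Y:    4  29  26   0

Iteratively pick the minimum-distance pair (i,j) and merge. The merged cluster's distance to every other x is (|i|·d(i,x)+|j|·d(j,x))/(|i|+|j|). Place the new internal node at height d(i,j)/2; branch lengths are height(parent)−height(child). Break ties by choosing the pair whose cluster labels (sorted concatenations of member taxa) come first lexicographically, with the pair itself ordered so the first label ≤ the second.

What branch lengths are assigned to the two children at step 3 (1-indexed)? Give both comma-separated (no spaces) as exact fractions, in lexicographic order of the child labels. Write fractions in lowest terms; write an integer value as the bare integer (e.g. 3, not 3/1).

1. join B+Y (d=4) ⇒ BY; edges |B|=2, |Y|=2
  updated: d(BY,U)=53/2, d(BY,V)=16
2. join U+V (d=6) ⇒ UV; edges |U|=3, |V|=3
  updated: d(BY,UV)=85/4
3. join BY+UV (d=85/4) ⇒ BUVY; edges |BY|=69/8, |UV|=61/8
final tree: ((B:2,Y:2):69/8,(U:3,V:3):61/8)
total length: 105/4

69/8,61/8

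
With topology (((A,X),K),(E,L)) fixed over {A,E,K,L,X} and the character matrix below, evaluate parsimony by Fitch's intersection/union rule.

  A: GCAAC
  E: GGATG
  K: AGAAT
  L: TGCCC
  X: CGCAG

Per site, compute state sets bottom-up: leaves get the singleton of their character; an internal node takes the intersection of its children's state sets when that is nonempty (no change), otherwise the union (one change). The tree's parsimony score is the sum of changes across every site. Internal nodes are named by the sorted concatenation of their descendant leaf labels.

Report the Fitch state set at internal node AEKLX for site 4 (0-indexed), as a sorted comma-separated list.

C,G

AX@0: {G} ∪ {C} = {C,G} (union, +1)
AKX@0: {C,G} ∪ {A} = {A,C,G} (union, +1)
EL@0: {G} ∪ {T} = {G,T} (union, +1)
AEKLX@0: {A,C,G} ∩ {G,T} = {G} (intersection, +0)
AX@1: {C} ∪ {G} = {C,G} (union, +1)
AKX@1: {C,G} ∩ {G} = {G} (intersection, +0)
EL@1: {G} ∩ {G} = {G} (intersection, +0)
AEKLX@1: {G} ∩ {G} = {G} (intersection, +0)
AX@2: {A} ∪ {C} = {A,C} (union, +1)
AKX@2: {A,C} ∩ {A} = {A} (intersection, +0)
EL@2: {A} ∪ {C} = {A,C} (union, +1)
AEKLX@2: {A} ∩ {A,C} = {A} (intersection, +0)
AX@3: {A} ∩ {A} = {A} (intersection, +0)
AKX@3: {A} ∩ {A} = {A} (intersection, +0)
EL@3: {T} ∪ {C} = {C,T} (union, +1)
AEKLX@3: {A} ∪ {C,T} = {A,C,T} (union, +1)
AX@4: {C} ∪ {G} = {C,G} (union, +1)
AKX@4: {C,G} ∪ {T} = {C,G,T} (union, +1)
EL@4: {G} ∪ {C} = {C,G} (union, +1)
AEKLX@4: {C,G,T} ∩ {C,G} = {C,G} (intersection, +0)
per-site changes: [3, 1, 2, 2, 3]; total = 11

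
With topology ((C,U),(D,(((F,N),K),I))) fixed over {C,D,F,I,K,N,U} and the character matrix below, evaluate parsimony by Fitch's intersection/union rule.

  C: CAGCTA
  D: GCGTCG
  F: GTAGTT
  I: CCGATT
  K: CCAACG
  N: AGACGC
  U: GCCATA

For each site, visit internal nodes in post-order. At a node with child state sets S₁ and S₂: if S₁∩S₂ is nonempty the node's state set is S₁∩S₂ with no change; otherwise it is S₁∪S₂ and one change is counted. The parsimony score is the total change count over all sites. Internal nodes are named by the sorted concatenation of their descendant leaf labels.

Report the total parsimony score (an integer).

20

site 0, node CU: C={C} ∪ U={G} → {C,G} (+1)
site 0, node FN: F={G} ∪ N={A} → {A,G} (+1)
site 0, node FKN: FN={A,G} ∪ K={C} → {A,C,G} (+1)
site 0, node FIKN: FKN={A,C,G} ∩ I={C} → {C} (+0)
site 0, node DFIKN: D={G} ∪ FIKN={C} → {C,G} (+1)
site 0, node CDFIKNU: CU={C,G} ∩ DFIKN={C,G} → {C,G} (+0)
site 1, node CU: C={A} ∪ U={C} → {A,C} (+1)
site 1, node FN: F={T} ∪ N={G} → {G,T} (+1)
site 1, node FKN: FN={G,T} ∪ K={C} → {C,G,T} (+1)
site 1, node FIKN: FKN={C,G,T} ∩ I={C} → {C} (+0)
site 1, node DFIKN: D={C} ∩ FIKN={C} → {C} (+0)
site 1, node CDFIKNU: CU={A,C} ∩ DFIKN={C} → {C} (+0)
site 2, node CU: C={G} ∪ U={C} → {C,G} (+1)
site 2, node FN: F={A} ∩ N={A} → {A} (+0)
site 2, node FKN: FN={A} ∩ K={A} → {A} (+0)
site 2, node FIKN: FKN={A} ∪ I={G} → {A,G} (+1)
site 2, node DFIKN: D={G} ∩ FIKN={A,G} → {G} (+0)
site 2, node CDFIKNU: CU={C,G} ∩ DFIKN={G} → {G} (+0)
site 3, node CU: C={C} ∪ U={A} → {A,C} (+1)
site 3, node FN: F={G} ∪ N={C} → {C,G} (+1)
site 3, node FKN: FN={C,G} ∪ K={A} → {A,C,G} (+1)
site 3, node FIKN: FKN={A,C,G} ∩ I={A} → {A} (+0)
site 3, node DFIKN: D={T} ∪ FIKN={A} → {A,T} (+1)
site 3, node CDFIKNU: CU={A,C} ∩ DFIKN={A,T} → {A} (+0)
site 4, node CU: C={T} ∩ U={T} → {T} (+0)
site 4, node FN: F={T} ∪ N={G} → {G,T} (+1)
site 4, node FKN: FN={G,T} ∪ K={C} → {C,G,T} (+1)
site 4, node FIKN: FKN={C,G,T} ∩ I={T} → {T} (+0)
site 4, node DFIKN: D={C} ∪ FIKN={T} → {C,T} (+1)
site 4, node CDFIKNU: CU={T} ∩ DFIKN={C,T} → {T} (+0)
site 5, node CU: C={A} ∩ U={A} → {A} (+0)
site 5, node FN: F={T} ∪ N={C} → {C,T} (+1)
site 5, node FKN: FN={C,T} ∪ K={G} → {C,G,T} (+1)
site 5, node FIKN: FKN={C,G,T} ∩ I={T} → {T} (+0)
site 5, node DFIKN: D={G} ∪ FIKN={T} → {G,T} (+1)
site 5, node CDFIKNU: CU={A} ∪ DFIKN={G,T} → {A,G,T} (+1)
per-site changes: [4, 3, 2, 4, 3, 4]; total = 20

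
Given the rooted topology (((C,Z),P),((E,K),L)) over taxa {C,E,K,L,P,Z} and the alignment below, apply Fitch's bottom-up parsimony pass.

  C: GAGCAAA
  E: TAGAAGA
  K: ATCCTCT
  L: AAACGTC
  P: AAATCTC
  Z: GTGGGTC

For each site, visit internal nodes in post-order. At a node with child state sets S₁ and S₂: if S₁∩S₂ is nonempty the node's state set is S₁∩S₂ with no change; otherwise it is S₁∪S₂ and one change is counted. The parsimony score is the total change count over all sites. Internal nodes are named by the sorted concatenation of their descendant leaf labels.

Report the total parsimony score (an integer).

20

CZ@0: {G} ∩ {G} = {G} (intersection, +0)
CPZ@0: {G} ∪ {A} = {A,G} (union, +1)
EK@0: {T} ∪ {A} = {A,T} (union, +1)
EKL@0: {A,T} ∩ {A} = {A} (intersection, +0)
CEKLPZ@0: {A,G} ∩ {A} = {A} (intersection, +0)
CZ@1: {A} ∪ {T} = {A,T} (union, +1)
CPZ@1: {A,T} ∩ {A} = {A} (intersection, +0)
EK@1: {A} ∪ {T} = {A,T} (union, +1)
EKL@1: {A,T} ∩ {A} = {A} (intersection, +0)
CEKLPZ@1: {A} ∩ {A} = {A} (intersection, +0)
CZ@2: {G} ∩ {G} = {G} (intersection, +0)
CPZ@2: {G} ∪ {A} = {A,G} (union, +1)
EK@2: {G} ∪ {C} = {C,G} (union, +1)
EKL@2: {C,G} ∪ {A} = {A,C,G} (union, +1)
CEKLPZ@2: {A,G} ∩ {A,C,G} = {A,G} (intersection, +0)
CZ@3: {C} ∪ {G} = {C,G} (union, +1)
CPZ@3: {C,G} ∪ {T} = {C,G,T} (union, +1)
EK@3: {A} ∪ {C} = {A,C} (union, +1)
EKL@3: {A,C} ∩ {C} = {C} (intersection, +0)
CEKLPZ@3: {C,G,T} ∩ {C} = {C} (intersection, +0)
CZ@4: {A} ∪ {G} = {A,G} (union, +1)
CPZ@4: {A,G} ∪ {C} = {A,C,G} (union, +1)
EK@4: {A} ∪ {T} = {A,T} (union, +1)
EKL@4: {A,T} ∪ {G} = {A,G,T} (union, +1)
CEKLPZ@4: {A,C,G} ∩ {A,G,T} = {A,G} (intersection, +0)
CZ@5: {A} ∪ {T} = {A,T} (union, +1)
CPZ@5: {A,T} ∩ {T} = {T} (intersection, +0)
EK@5: {G} ∪ {C} = {C,G} (union, +1)
EKL@5: {C,G} ∪ {T} = {C,G,T} (union, +1)
CEKLPZ@5: {T} ∩ {C,G,T} = {T} (intersection, +0)
CZ@6: {A} ∪ {C} = {A,C} (union, +1)
CPZ@6: {A,C} ∩ {C} = {C} (intersection, +0)
EK@6: {A} ∪ {T} = {A,T} (union, +1)
EKL@6: {A,T} ∪ {C} = {A,C,T} (union, +1)
CEKLPZ@6: {C} ∩ {A,C,T} = {C} (intersection, +0)
per-site changes: [2, 2, 3, 3, 4, 3, 3]; total = 20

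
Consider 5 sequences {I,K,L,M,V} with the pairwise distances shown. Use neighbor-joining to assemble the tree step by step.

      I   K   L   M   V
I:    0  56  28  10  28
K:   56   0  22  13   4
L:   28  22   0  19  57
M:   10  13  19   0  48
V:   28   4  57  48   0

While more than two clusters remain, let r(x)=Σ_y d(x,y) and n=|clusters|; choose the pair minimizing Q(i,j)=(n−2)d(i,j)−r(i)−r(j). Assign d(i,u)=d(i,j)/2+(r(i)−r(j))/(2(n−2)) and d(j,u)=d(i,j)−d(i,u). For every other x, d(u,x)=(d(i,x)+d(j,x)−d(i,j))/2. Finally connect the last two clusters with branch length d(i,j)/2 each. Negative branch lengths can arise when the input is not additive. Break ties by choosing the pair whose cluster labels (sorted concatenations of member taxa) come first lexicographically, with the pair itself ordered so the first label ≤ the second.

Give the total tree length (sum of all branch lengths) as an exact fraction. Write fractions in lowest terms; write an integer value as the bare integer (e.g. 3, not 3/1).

iteration 1: select K,V (d=4, Q=-220); attach at lengths (-5, 9); label the merged cluster KV
  updated: d(I,KV)=40, d(KV,L)=75/2, d(KV,M)=57/2
iteration 2: select I,M (d=10, Q=-231/2); attach at lengths (81/8, -1/8); label the merged cluster IM
  updated: d(IM,KV)=117/4, d(IM,L)=37/2
iteration 3: select IM,KV (d=117/4, Q=-341/4); attach at lengths (41/8, 193/8); label the merged cluster IKMV
  updated: d(IKMV,L)=107/8
iteration 4: select IKMV,L (d=107/8); attach at lengths (107/16, 107/16); label the merged cluster IKLMV
final tree: (((I:81/8,M:-1/8):41/8,(K:-5,V:9):193/8):107/16,L:107/16)
total length: 453/8

453/8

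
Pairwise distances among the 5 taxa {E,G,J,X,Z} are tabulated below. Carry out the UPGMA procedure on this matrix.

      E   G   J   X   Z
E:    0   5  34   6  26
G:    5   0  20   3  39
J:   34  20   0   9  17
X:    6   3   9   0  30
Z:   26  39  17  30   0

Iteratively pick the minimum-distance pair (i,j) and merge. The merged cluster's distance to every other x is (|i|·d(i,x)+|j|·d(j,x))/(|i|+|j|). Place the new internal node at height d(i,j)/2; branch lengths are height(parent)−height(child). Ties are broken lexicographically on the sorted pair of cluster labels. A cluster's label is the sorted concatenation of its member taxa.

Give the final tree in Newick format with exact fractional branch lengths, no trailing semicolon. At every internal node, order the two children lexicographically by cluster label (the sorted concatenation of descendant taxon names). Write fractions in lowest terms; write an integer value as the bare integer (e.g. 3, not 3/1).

step 1: merge (G,X) at d=3; branch lengths G→3/2, X→3/2; new cluster GX
  updated: d(E,GX)=11/2, d(GX,J)=29/2, d(GX,Z)=69/2
step 2: merge (E,GX) at d=11/2; branch lengths E→11/4, GX→5/4; new cluster EGX
  updated: d(EGX,J)=21, d(EGX,Z)=95/3
step 3: merge (J,Z) at d=17; branch lengths J→17/2, Z→17/2; new cluster JZ
  updated: d(EGX,JZ)=79/3
step 4: merge (EGX,JZ) at d=79/3; branch lengths EGX→125/12, JZ→14/3; new cluster EGJXZ
final tree: ((E:11/4,(G:3/2,X:3/2):5/4):125/12,(J:17/2,Z:17/2):14/3)
total length: 469/12

((E:11/4,(G:3/2,X:3/2):5/4):125/12,(J:17/2,Z:17/2):14/3)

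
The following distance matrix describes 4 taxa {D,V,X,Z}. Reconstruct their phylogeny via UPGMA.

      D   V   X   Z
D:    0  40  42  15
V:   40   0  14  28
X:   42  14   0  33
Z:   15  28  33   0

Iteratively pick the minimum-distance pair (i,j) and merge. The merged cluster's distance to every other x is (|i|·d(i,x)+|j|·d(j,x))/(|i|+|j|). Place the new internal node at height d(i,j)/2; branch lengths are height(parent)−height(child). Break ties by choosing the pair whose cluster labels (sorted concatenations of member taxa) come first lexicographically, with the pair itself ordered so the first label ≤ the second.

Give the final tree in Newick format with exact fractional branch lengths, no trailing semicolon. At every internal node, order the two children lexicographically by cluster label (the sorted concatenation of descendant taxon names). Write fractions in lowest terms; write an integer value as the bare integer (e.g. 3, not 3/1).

step 1: merge (V,X) at d=14; branch lengths V→7, X→7; new cluster VX
  updated: d(D,VX)=41, d(VX,Z)=61/2
step 2: merge (D,Z) at d=15; branch lengths D→15/2, Z→15/2; new cluster DZ
  updated: d(DZ,VX)=143/4
step 3: merge (DZ,VX) at d=143/4; branch lengths DZ→83/8, VX→87/8; new cluster DVXZ
final tree: ((D:15/2,Z:15/2):83/8,(V:7,X:7):87/8)
total length: 201/4

((D:15/2,Z:15/2):83/8,(V:7,X:7):87/8)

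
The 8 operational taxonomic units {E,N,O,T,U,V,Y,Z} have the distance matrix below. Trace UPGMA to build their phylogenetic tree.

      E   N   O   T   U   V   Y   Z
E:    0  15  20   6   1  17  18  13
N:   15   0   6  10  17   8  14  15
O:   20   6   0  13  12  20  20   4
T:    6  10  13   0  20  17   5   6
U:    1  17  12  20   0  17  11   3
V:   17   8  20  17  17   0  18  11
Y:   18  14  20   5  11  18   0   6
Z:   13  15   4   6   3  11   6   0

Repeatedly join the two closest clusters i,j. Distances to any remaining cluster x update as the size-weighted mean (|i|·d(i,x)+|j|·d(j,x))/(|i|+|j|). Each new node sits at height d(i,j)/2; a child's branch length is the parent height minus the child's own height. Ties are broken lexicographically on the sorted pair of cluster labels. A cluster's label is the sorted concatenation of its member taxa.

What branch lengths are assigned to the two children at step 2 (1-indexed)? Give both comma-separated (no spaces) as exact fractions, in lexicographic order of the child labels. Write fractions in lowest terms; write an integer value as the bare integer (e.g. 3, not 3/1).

iteration 1: select E,U (d=1); attach at lengths (1/2, 1/2); label the merged cluster EU
  updated: d(EU,N)=16, d(EU,O)=16, d(EU,T)=13, d(EU,V)=17, d(EU,Y)=29/2, d(EU,Z)=8
iteration 2: select O,Z (d=4); attach at lengths (2, 2); label the merged cluster OZ
  updated: d(EU,OZ)=12, d(N,OZ)=21/2, d(OZ,T)=19/2, d(OZ,V)=31/2, d(OZ,Y)=13
iteration 3: select T,Y (d=5); attach at lengths (5/2, 5/2); label the merged cluster TY
  updated: d(EU,TY)=55/4, d(N,TY)=12, d(OZ,TY)=45/4, d(TY,V)=35/2
iteration 4: select N,V (d=8); attach at lengths (4, 4); label the merged cluster NV
  updated: d(EU,NV)=33/2, d(NV,OZ)=13, d(NV,TY)=59/4
iteration 5: select OZ,TY (d=45/4); attach at lengths (29/8, 25/8); label the merged cluster OTYZ
  updated: d(EU,OTYZ)=103/8, d(NV,OTYZ)=111/8
iteration 6: select EU,OTYZ (d=103/8); attach at lengths (95/16, 13/16); label the merged cluster EOTUYZ
  updated: d(EOTUYZ,NV)=59/4
iteration 7: select EOTUYZ,NV (d=59/4); attach at lengths (15/16, 27/8); label the merged cluster ENOTUVYZ
final tree: (((E:1/2,U:1/2):95/16,((O:2,Z:2):29/8,(T:5/2,Y:5/2):25/8):13/16):15/16,(N:4,V:4):27/8)
total length: 573/16

2,2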